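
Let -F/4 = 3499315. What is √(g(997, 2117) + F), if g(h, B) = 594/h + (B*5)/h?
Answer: I*√13913391269877/997 ≈ 3741.3*I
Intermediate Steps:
F = -13997260 (F = -4*3499315 = -13997260)
g(h, B) = 594/h + 5*B/h (g(h, B) = 594/h + (5*B)/h = 594/h + 5*B/h)
√(g(997, 2117) + F) = √((594 + 5*2117)/997 - 13997260) = √((594 + 10585)/997 - 13997260) = √((1/997)*11179 - 13997260) = √(11179/997 - 13997260) = √(-13955257041/997) = I*√13913391269877/997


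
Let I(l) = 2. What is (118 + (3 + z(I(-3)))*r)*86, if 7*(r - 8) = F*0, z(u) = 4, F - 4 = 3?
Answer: 14964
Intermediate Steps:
F = 7 (F = 4 + 3 = 7)
r = 8 (r = 8 + (7*0)/7 = 8 + (⅐)*0 = 8 + 0 = 8)
(118 + (3 + z(I(-3)))*r)*86 = (118 + (3 + 4)*8)*86 = (118 + 7*8)*86 = (118 + 56)*86 = 174*86 = 14964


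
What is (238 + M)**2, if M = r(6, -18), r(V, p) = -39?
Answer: 39601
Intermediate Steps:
M = -39
(238 + M)**2 = (238 - 39)**2 = 199**2 = 39601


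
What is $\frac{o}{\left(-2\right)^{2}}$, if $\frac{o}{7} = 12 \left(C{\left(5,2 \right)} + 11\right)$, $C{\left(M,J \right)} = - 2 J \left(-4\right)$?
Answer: $567$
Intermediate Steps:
$C{\left(M,J \right)} = 8 J$
$o = 2268$ ($o = 7 \cdot 12 \left(8 \cdot 2 + 11\right) = 7 \cdot 12 \left(16 + 11\right) = 7 \cdot 12 \cdot 27 = 7 \cdot 324 = 2268$)
$\frac{o}{\left(-2\right)^{2}} = \frac{2268}{\left(-2\right)^{2}} = \frac{2268}{4} = 2268 \cdot \frac{1}{4} = 567$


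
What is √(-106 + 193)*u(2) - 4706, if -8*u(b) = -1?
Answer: -4706 + √87/8 ≈ -4704.8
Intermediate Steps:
u(b) = ⅛ (u(b) = -⅛*(-1) = ⅛)
√(-106 + 193)*u(2) - 4706 = √(-106 + 193)*(⅛) - 4706 = √87*(⅛) - 4706 = √87/8 - 4706 = -4706 + √87/8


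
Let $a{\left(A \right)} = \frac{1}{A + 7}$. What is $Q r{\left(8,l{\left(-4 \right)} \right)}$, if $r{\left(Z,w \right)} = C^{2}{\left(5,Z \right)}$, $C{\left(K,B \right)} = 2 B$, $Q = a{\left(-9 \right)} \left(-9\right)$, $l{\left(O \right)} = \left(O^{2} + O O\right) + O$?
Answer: $1152$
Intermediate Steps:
$a{\left(A \right)} = \frac{1}{7 + A}$
$l{\left(O \right)} = O + 2 O^{2}$ ($l{\left(O \right)} = \left(O^{2} + O^{2}\right) + O = 2 O^{2} + O = O + 2 O^{2}$)
$Q = \frac{9}{2}$ ($Q = \frac{1}{7 - 9} \left(-9\right) = \frac{1}{-2} \left(-9\right) = \left(- \frac{1}{2}\right) \left(-9\right) = \frac{9}{2} \approx 4.5$)
$r{\left(Z,w \right)} = 4 Z^{2}$ ($r{\left(Z,w \right)} = \left(2 Z\right)^{2} = 4 Z^{2}$)
$Q r{\left(8,l{\left(-4 \right)} \right)} = \frac{9 \cdot 4 \cdot 8^{2}}{2} = \frac{9 \cdot 4 \cdot 64}{2} = \frac{9}{2} \cdot 256 = 1152$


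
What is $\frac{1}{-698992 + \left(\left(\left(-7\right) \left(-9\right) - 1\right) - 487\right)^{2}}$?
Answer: $- \frac{1}{518367} \approx -1.9291 \cdot 10^{-6}$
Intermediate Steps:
$\frac{1}{-698992 + \left(\left(\left(-7\right) \left(-9\right) - 1\right) - 487\right)^{2}} = \frac{1}{-698992 + \left(\left(63 - 1\right) - 487\right)^{2}} = \frac{1}{-698992 + \left(62 - 487\right)^{2}} = \frac{1}{-698992 + \left(-425\right)^{2}} = \frac{1}{-698992 + 180625} = \frac{1}{-518367} = - \frac{1}{518367}$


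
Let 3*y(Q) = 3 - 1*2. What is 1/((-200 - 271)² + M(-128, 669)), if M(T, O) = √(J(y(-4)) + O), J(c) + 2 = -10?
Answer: 24649/5468158736 - √73/16404476208 ≈ 4.5072e-6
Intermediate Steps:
y(Q) = ⅓ (y(Q) = (3 - 1*2)/3 = (3 - 2)/3 = (⅓)*1 = ⅓)
J(c) = -12 (J(c) = -2 - 10 = -12)
M(T, O) = √(-12 + O)
1/((-200 - 271)² + M(-128, 669)) = 1/((-200 - 271)² + √(-12 + 669)) = 1/((-471)² + √657) = 1/(221841 + 3*√73)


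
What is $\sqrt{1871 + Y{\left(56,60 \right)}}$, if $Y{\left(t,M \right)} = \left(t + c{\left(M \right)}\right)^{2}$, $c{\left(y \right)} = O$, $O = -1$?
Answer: $12 \sqrt{34} \approx 69.971$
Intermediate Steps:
$c{\left(y \right)} = -1$
$Y{\left(t,M \right)} = \left(-1 + t\right)^{2}$ ($Y{\left(t,M \right)} = \left(t - 1\right)^{2} = \left(-1 + t\right)^{2}$)
$\sqrt{1871 + Y{\left(56,60 \right)}} = \sqrt{1871 + \left(-1 + 56\right)^{2}} = \sqrt{1871 + 55^{2}} = \sqrt{1871 + 3025} = \sqrt{4896} = 12 \sqrt{34}$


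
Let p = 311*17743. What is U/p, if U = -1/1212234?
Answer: -1/6689195705082 ≈ -1.4949e-13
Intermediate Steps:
U = -1/1212234 (U = -1*1/1212234 = -1/1212234 ≈ -8.2492e-7)
p = 5518073
U/p = -1/1212234/5518073 = -1/1212234*1/5518073 = -1/6689195705082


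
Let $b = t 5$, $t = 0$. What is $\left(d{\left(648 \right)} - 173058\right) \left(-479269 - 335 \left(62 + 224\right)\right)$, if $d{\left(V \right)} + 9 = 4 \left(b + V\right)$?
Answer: $98036592525$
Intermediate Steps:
$b = 0$ ($b = 0 \cdot 5 = 0$)
$d{\left(V \right)} = -9 + 4 V$ ($d{\left(V \right)} = -9 + 4 \left(0 + V\right) = -9 + 4 V$)
$\left(d{\left(648 \right)} - 173058\right) \left(-479269 - 335 \left(62 + 224\right)\right) = \left(\left(-9 + 4 \cdot 648\right) - 173058\right) \left(-479269 - 335 \left(62 + 224\right)\right) = \left(\left(-9 + 2592\right) - 173058\right) \left(-479269 - 95810\right) = \left(2583 - 173058\right) \left(-479269 - 95810\right) = \left(-170475\right) \left(-575079\right) = 98036592525$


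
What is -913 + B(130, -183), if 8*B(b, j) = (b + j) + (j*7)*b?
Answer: -173887/8 ≈ -21736.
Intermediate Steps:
B(b, j) = b/8 + j/8 + 7*b*j/8 (B(b, j) = ((b + j) + (j*7)*b)/8 = ((b + j) + (7*j)*b)/8 = ((b + j) + 7*b*j)/8 = (b + j + 7*b*j)/8 = b/8 + j/8 + 7*b*j/8)
-913 + B(130, -183) = -913 + ((1/8)*130 + (1/8)*(-183) + (7/8)*130*(-183)) = -913 + (65/4 - 183/8 - 83265/4) = -913 - 166583/8 = -173887/8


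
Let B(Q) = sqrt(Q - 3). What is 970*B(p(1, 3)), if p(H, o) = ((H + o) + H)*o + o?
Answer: 970*sqrt(15) ≈ 3756.8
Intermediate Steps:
p(H, o) = o + o*(o + 2*H) (p(H, o) = (o + 2*H)*o + o = o*(o + 2*H) + o = o + o*(o + 2*H))
B(Q) = sqrt(-3 + Q)
970*B(p(1, 3)) = 970*sqrt(-3 + 3*(1 + 3 + 2*1)) = 970*sqrt(-3 + 3*(1 + 3 + 2)) = 970*sqrt(-3 + 3*6) = 970*sqrt(-3 + 18) = 970*sqrt(15)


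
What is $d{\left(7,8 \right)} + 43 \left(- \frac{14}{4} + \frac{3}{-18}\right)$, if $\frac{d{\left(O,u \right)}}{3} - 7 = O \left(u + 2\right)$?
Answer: $\frac{220}{3} \approx 73.333$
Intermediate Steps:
$d{\left(O,u \right)} = 21 + 3 O \left(2 + u\right)$ ($d{\left(O,u \right)} = 21 + 3 O \left(u + 2\right) = 21 + 3 O \left(2 + u\right)$)
$d{\left(7,8 \right)} + 43 \left(- \frac{14}{4} + \frac{3}{-18}\right) = \left(21 + 6 \cdot 7 + 3 \cdot 7 \cdot 8\right) + 43 \left(- \frac{14}{4} + \frac{3}{-18}\right) = \left(21 + 42 + 168\right) + 43 \left(\left(-14\right) \frac{1}{4} + 3 \left(- \frac{1}{18}\right)\right) = 231 + 43 \left(- \frac{7}{2} - \frac{1}{6}\right) = 231 + 43 \left(- \frac{11}{3}\right) = 231 - \frac{473}{3} = \frac{220}{3}$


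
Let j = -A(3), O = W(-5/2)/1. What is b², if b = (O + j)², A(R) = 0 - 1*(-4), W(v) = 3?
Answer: 1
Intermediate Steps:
O = 3 (O = 3/1 = 3*1 = 3)
A(R) = 4 (A(R) = 0 + 4 = 4)
j = -4 (j = -1*4 = -4)
b = 1 (b = (3 - 4)² = (-1)² = 1)
b² = 1² = 1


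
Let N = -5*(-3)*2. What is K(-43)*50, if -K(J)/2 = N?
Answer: -3000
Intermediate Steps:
N = 30 (N = 15*2 = 30)
K(J) = -60 (K(J) = -2*30 = -60)
K(-43)*50 = -60*50 = -3000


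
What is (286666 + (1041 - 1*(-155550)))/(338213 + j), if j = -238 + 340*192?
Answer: 443257/403255 ≈ 1.0992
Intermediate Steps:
j = 65042 (j = -238 + 65280 = 65042)
(286666 + (1041 - 1*(-155550)))/(338213 + j) = (286666 + (1041 - 1*(-155550)))/(338213 + 65042) = (286666 + (1041 + 155550))/403255 = (286666 + 156591)*(1/403255) = 443257*(1/403255) = 443257/403255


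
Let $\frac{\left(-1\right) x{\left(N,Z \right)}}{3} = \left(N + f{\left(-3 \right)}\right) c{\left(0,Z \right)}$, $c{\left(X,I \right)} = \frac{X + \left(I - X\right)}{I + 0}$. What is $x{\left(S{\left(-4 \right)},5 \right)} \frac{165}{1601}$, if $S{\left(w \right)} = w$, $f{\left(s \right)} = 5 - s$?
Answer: $- \frac{1980}{1601} \approx -1.2367$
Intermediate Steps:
$c{\left(X,I \right)} = 1$ ($c{\left(X,I \right)} = \frac{I}{I} = 1$)
$x{\left(N,Z \right)} = -24 - 3 N$ ($x{\left(N,Z \right)} = - 3 \left(N + \left(5 - -3\right)\right) 1 = - 3 \left(N + \left(5 + 3\right)\right) 1 = - 3 \left(N + 8\right) 1 = - 3 \left(8 + N\right) 1 = - 3 \left(8 + N\right) = -24 - 3 N$)
$x{\left(S{\left(-4 \right)},5 \right)} \frac{165}{1601} = \left(-24 - -12\right) \frac{165}{1601} = \left(-24 + 12\right) 165 \cdot \frac{1}{1601} = \left(-12\right) \frac{165}{1601} = - \frac{1980}{1601}$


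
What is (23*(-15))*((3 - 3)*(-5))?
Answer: 0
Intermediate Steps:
(23*(-15))*((3 - 3)*(-5)) = -0*(-5) = -345*0 = 0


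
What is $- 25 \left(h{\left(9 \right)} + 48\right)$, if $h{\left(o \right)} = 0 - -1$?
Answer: $-1225$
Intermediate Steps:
$h{\left(o \right)} = 1$ ($h{\left(o \right)} = 0 + 1 = 1$)
$- 25 \left(h{\left(9 \right)} + 48\right) = - 25 \left(1 + 48\right) = \left(-25\right) 49 = -1225$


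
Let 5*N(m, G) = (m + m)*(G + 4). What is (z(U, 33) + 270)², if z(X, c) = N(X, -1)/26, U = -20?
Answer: 12236004/169 ≈ 72402.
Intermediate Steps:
N(m, G) = 2*m*(4 + G)/5 (N(m, G) = ((m + m)*(G + 4))/5 = ((2*m)*(4 + G))/5 = (2*m*(4 + G))/5 = 2*m*(4 + G)/5)
z(X, c) = 3*X/65 (z(X, c) = (2*X*(4 - 1)/5)/26 = ((⅖)*X*3)*(1/26) = (6*X/5)*(1/26) = 3*X/65)
(z(U, 33) + 270)² = ((3/65)*(-20) + 270)² = (-12/13 + 270)² = (3498/13)² = 12236004/169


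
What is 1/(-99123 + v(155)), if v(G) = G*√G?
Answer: -99123/9821645254 - 155*√155/9821645254 ≈ -1.0289e-5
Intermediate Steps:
v(G) = G^(3/2)
1/(-99123 + v(155)) = 1/(-99123 + 155^(3/2)) = 1/(-99123 + 155*√155)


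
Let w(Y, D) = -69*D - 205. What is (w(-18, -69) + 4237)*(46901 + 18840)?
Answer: 578060613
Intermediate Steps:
w(Y, D) = -205 - 69*D
(w(-18, -69) + 4237)*(46901 + 18840) = ((-205 - 69*(-69)) + 4237)*(46901 + 18840) = ((-205 + 4761) + 4237)*65741 = (4556 + 4237)*65741 = 8793*65741 = 578060613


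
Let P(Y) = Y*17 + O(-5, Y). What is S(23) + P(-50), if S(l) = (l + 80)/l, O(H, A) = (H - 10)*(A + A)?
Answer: 15053/23 ≈ 654.48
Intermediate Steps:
O(H, A) = 2*A*(-10 + H) (O(H, A) = (-10 + H)*(2*A) = 2*A*(-10 + H))
P(Y) = -13*Y (P(Y) = Y*17 + 2*Y*(-10 - 5) = 17*Y + 2*Y*(-15) = 17*Y - 30*Y = -13*Y)
S(l) = (80 + l)/l
S(23) + P(-50) = (80 + 23)/23 - 13*(-50) = (1/23)*103 + 650 = 103/23 + 650 = 15053/23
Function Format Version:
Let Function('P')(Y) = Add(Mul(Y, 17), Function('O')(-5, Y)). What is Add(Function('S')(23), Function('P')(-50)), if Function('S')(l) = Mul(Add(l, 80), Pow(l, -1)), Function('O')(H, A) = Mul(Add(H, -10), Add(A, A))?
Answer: Rational(15053, 23) ≈ 654.48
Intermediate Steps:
Function('O')(H, A) = Mul(2, A, Add(-10, H)) (Function('O')(H, A) = Mul(Add(-10, H), Mul(2, A)) = Mul(2, A, Add(-10, H)))
Function('P')(Y) = Mul(-13, Y) (Function('P')(Y) = Add(Mul(Y, 17), Mul(2, Y, Add(-10, -5))) = Add(Mul(17, Y), Mul(2, Y, -15)) = Add(Mul(17, Y), Mul(-30, Y)) = Mul(-13, Y))
Function('S')(l) = Mul(Pow(l, -1), Add(80, l)) (Function('S')(l) = Mul(Add(80, l), Pow(l, -1)) = Mul(Pow(l, -1), Add(80, l)))
Add(Function('S')(23), Function('P')(-50)) = Add(Mul(Pow(23, -1), Add(80, 23)), Mul(-13, -50)) = Add(Mul(Rational(1, 23), 103), 650) = Add(Rational(103, 23), 650) = Rational(15053, 23)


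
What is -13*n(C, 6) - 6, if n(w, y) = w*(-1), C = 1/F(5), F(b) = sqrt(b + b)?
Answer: -6 + 13*sqrt(10)/10 ≈ -1.8890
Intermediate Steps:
F(b) = sqrt(2)*sqrt(b) (F(b) = sqrt(2*b) = sqrt(2)*sqrt(b))
C = sqrt(10)/10 (C = 1/(sqrt(2)*sqrt(5)) = 1/sqrt(10) = 1*(sqrt(10)/10) = sqrt(10)/10 ≈ 0.31623)
n(w, y) = -w
-13*n(C, 6) - 6 = -(-13)*sqrt(10)/10 - 6 = 13*sqrt(10)/10 - 6 = -6 + 13*sqrt(10)/10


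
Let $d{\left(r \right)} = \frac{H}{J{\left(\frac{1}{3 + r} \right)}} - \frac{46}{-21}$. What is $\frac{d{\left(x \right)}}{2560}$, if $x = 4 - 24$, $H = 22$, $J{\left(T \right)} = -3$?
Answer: $- \frac{9}{4480} \approx -0.0020089$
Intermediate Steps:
$x = -20$
$d{\left(r \right)} = - \frac{36}{7}$ ($d{\left(r \right)} = \frac{22}{-3} - \frac{46}{-21} = 22 \left(- \frac{1}{3}\right) - - \frac{46}{21} = - \frac{22}{3} + \frac{46}{21} = - \frac{36}{7}$)
$\frac{d{\left(x \right)}}{2560} = - \frac{36}{7 \cdot 2560} = \left(- \frac{36}{7}\right) \frac{1}{2560} = - \frac{9}{4480}$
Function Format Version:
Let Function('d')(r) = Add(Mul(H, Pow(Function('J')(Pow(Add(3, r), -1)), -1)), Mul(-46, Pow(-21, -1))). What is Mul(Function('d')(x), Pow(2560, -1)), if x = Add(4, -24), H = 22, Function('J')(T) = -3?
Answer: Rational(-9, 4480) ≈ -0.0020089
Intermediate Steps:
x = -20
Function('d')(r) = Rational(-36, 7) (Function('d')(r) = Add(Mul(22, Pow(-3, -1)), Mul(-46, Pow(-21, -1))) = Add(Mul(22, Rational(-1, 3)), Mul(-46, Rational(-1, 21))) = Add(Rational(-22, 3), Rational(46, 21)) = Rational(-36, 7))
Mul(Function('d')(x), Pow(2560, -1)) = Mul(Rational(-36, 7), Pow(2560, -1)) = Mul(Rational(-36, 7), Rational(1, 2560)) = Rational(-9, 4480)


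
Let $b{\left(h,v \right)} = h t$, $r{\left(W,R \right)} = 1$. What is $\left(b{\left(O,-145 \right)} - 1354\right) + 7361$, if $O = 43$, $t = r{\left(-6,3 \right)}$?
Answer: $6050$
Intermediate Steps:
$t = 1$
$b{\left(h,v \right)} = h$ ($b{\left(h,v \right)} = h 1 = h$)
$\left(b{\left(O,-145 \right)} - 1354\right) + 7361 = \left(43 - 1354\right) + 7361 = -1311 + 7361 = 6050$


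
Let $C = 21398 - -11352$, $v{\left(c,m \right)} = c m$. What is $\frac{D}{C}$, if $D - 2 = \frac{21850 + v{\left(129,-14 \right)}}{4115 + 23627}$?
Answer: $\frac{18882}{227137625} \approx 8.313 \cdot 10^{-5}$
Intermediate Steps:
$D = \frac{37764}{13871}$ ($D = 2 + \frac{21850 + 129 \left(-14\right)}{4115 + 23627} = 2 + \frac{21850 - 1806}{27742} = 2 + 20044 \cdot \frac{1}{27742} = 2 + \frac{10022}{13871} = \frac{37764}{13871} \approx 2.7225$)
$C = 32750$ ($C = 21398 + 11352 = 32750$)
$\frac{D}{C} = \frac{37764}{13871 \cdot 32750} = \frac{37764}{13871} \cdot \frac{1}{32750} = \frac{18882}{227137625}$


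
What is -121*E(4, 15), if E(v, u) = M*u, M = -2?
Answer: 3630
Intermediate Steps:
E(v, u) = -2*u
-121*E(4, 15) = -(-242)*15 = -121*(-30) = 3630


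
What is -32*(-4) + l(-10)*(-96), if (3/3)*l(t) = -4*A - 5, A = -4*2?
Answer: -2464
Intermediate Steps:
A = -8
l(t) = 27 (l(t) = -4*(-8) - 5 = 32 - 5 = 27)
-32*(-4) + l(-10)*(-96) = -32*(-4) + 27*(-96) = 128 - 2592 = -2464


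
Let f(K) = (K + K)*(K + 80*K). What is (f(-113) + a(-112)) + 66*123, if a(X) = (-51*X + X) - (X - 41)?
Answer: 2082449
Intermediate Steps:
f(K) = 162*K**2 (f(K) = (2*K)*(81*K) = 162*K**2)
a(X) = 41 - 51*X (a(X) = -50*X - (-41 + X) = -50*X + (41 - X) = 41 - 51*X)
(f(-113) + a(-112)) + 66*123 = (162*(-113)**2 + (41 - 51*(-112))) + 66*123 = (162*12769 + (41 + 5712)) + 8118 = (2068578 + 5753) + 8118 = 2074331 + 8118 = 2082449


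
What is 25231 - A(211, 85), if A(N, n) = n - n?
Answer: 25231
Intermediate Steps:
A(N, n) = 0
25231 - A(211, 85) = 25231 - 1*0 = 25231 + 0 = 25231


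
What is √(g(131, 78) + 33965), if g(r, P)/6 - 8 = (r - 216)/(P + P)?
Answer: √22990578/26 ≈ 184.42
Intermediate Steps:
g(r, P) = 48 + 3*(-216 + r)/P (g(r, P) = 48 + 6*((r - 216)/(P + P)) = 48 + 6*((-216 + r)/((2*P))) = 48 + 6*((-216 + r)*(1/(2*P))) = 48 + 6*((-216 + r)/(2*P)) = 48 + 3*(-216 + r)/P)
√(g(131, 78) + 33965) = √(3*(-216 + 131 + 16*78)/78 + 33965) = √(3*(1/78)*(-216 + 131 + 1248) + 33965) = √(3*(1/78)*1163 + 33965) = √(1163/26 + 33965) = √(884253/26) = √22990578/26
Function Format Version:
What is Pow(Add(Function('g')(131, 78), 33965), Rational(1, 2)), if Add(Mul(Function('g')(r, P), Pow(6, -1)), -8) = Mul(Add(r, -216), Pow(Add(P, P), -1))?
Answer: Mul(Rational(1, 26), Pow(22990578, Rational(1, 2))) ≈ 184.42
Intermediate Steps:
Function('g')(r, P) = Add(48, Mul(3, Pow(P, -1), Add(-216, r))) (Function('g')(r, P) = Add(48, Mul(6, Mul(Add(r, -216), Pow(Add(P, P), -1)))) = Add(48, Mul(6, Mul(Add(-216, r), Pow(Mul(2, P), -1)))) = Add(48, Mul(6, Mul(Add(-216, r), Mul(Rational(1, 2), Pow(P, -1))))) = Add(48, Mul(6, Mul(Rational(1, 2), Pow(P, -1), Add(-216, r)))) = Add(48, Mul(3, Pow(P, -1), Add(-216, r))))
Pow(Add(Function('g')(131, 78), 33965), Rational(1, 2)) = Pow(Add(Mul(3, Pow(78, -1), Add(-216, 131, Mul(16, 78))), 33965), Rational(1, 2)) = Pow(Add(Mul(3, Rational(1, 78), Add(-216, 131, 1248)), 33965), Rational(1, 2)) = Pow(Add(Mul(3, Rational(1, 78), 1163), 33965), Rational(1, 2)) = Pow(Add(Rational(1163, 26), 33965), Rational(1, 2)) = Pow(Rational(884253, 26), Rational(1, 2)) = Mul(Rational(1, 26), Pow(22990578, Rational(1, 2)))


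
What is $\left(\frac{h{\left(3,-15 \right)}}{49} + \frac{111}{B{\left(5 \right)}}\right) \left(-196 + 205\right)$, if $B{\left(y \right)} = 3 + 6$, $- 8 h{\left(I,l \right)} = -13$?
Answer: $\frac{43629}{392} \approx 111.3$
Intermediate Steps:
$h{\left(I,l \right)} = \frac{13}{8}$ ($h{\left(I,l \right)} = \left(- \frac{1}{8}\right) \left(-13\right) = \frac{13}{8}$)
$B{\left(y \right)} = 9$
$\left(\frac{h{\left(3,-15 \right)}}{49} + \frac{111}{B{\left(5 \right)}}\right) \left(-196 + 205\right) = \left(\frac{13}{8 \cdot 49} + \frac{111}{9}\right) \left(-196 + 205\right) = \left(\frac{13}{8} \cdot \frac{1}{49} + 111 \cdot \frac{1}{9}\right) 9 = \left(\frac{13}{392} + \frac{37}{3}\right) 9 = \frac{14543}{1176} \cdot 9 = \frac{43629}{392}$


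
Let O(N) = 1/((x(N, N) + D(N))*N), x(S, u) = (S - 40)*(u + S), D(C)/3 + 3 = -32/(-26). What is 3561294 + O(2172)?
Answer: 931296067881747493/261504966420 ≈ 3.5613e+6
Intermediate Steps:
D(C) = -69/13 (D(C) = -9 + 3*(-32/(-26)) = -9 + 3*(-32*(-1/26)) = -9 + 3*(16/13) = -9 + 48/13 = -69/13)
x(S, u) = (-40 + S)*(S + u)
O(N) = 1/(N*(-69/13 - 80*N + 2*N²)) (O(N) = 1/(((N² - 40*N - 40*N + N*N) - 69/13)*N) = 1/(((N² - 40*N - 40*N + N²) - 69/13)*N) = 1/(((-80*N + 2*N²) - 69/13)*N) = 1/((-69/13 - 80*N + 2*N²)*N) = 1/(N*(-69/13 - 80*N + 2*N²)))
3561294 + O(2172) = 3561294 + 13/(2172*(-69 - 1040*2172 + 26*2172²)) = 3561294 + 13*(1/2172)/(-69 - 2258880 + 26*4717584) = 3561294 + 13*(1/2172)/(-69 - 2258880 + 122657184) = 3561294 + 13*(1/2172)/120398235 = 3561294 + 13*(1/2172)*(1/120398235) = 3561294 + 13/261504966420 = 931296067881747493/261504966420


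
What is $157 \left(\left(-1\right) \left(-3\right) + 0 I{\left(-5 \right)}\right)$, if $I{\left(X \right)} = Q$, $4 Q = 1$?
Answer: $471$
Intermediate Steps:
$Q = \frac{1}{4}$ ($Q = \frac{1}{4} \cdot 1 = \frac{1}{4} \approx 0.25$)
$I{\left(X \right)} = \frac{1}{4}$
$157 \left(\left(-1\right) \left(-3\right) + 0 I{\left(-5 \right)}\right) = 157 \left(\left(-1\right) \left(-3\right) + 0 \cdot \frac{1}{4}\right) = 157 \left(3 + 0\right) = 157 \cdot 3 = 471$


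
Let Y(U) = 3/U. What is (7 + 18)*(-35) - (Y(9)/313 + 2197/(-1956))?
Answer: -178337497/204076 ≈ -873.88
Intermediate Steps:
(7 + 18)*(-35) - (Y(9)/313 + 2197/(-1956)) = (7 + 18)*(-35) - ((3/9)/313 + 2197/(-1956)) = 25*(-35) - ((3*(⅑))*(1/313) + 2197*(-1/1956)) = -875 - ((⅓)*(1/313) - 2197/1956) = -875 - (1/939 - 2197/1956) = -875 - 1*(-229003/204076) = -875 + 229003/204076 = -178337497/204076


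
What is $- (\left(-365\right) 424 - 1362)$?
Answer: $156122$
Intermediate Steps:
$- (\left(-365\right) 424 - 1362) = - (-154760 - 1362) = \left(-1\right) \left(-156122\right) = 156122$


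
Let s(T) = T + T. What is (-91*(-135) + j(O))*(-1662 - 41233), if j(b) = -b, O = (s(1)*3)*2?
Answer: -526450335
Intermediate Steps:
s(T) = 2*T
O = 12 (O = ((2*1)*3)*2 = (2*3)*2 = 6*2 = 12)
(-91*(-135) + j(O))*(-1662 - 41233) = (-91*(-135) - 1*12)*(-1662 - 41233) = (12285 - 12)*(-42895) = 12273*(-42895) = -526450335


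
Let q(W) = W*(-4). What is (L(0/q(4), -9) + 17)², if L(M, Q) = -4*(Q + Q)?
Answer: 7921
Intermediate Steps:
q(W) = -4*W
L(M, Q) = -8*Q
(L(0/q(4), -9) + 17)² = (-8*(-9) + 17)² = (72 + 17)² = 89² = 7921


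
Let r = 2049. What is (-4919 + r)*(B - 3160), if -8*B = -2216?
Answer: 8274210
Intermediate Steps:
B = 277 (B = -⅛*(-2216) = 277)
(-4919 + r)*(B - 3160) = (-4919 + 2049)*(277 - 3160) = -2870*(-2883) = 8274210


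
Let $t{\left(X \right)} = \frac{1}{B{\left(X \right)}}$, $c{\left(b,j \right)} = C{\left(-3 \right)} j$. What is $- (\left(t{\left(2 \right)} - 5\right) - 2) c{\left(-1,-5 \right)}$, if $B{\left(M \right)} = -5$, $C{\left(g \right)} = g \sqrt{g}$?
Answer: $108 i \sqrt{3} \approx 187.06 i$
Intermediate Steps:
$C{\left(g \right)} = g^{\frac{3}{2}}$
$c{\left(b,j \right)} = - 3 i j \sqrt{3}$ ($c{\left(b,j \right)} = \left(-3\right)^{\frac{3}{2}} j = - 3 i \sqrt{3} j = - 3 i j \sqrt{3}$)
$t{\left(X \right)} = - \frac{1}{5}$ ($t{\left(X \right)} = \frac{1}{-5} = - \frac{1}{5}$)
$- (\left(t{\left(2 \right)} - 5\right) - 2) c{\left(-1,-5 \right)} = - (\left(- \frac{1}{5} - 5\right) - 2) \left(\left(-3\right) i \left(-5\right) \sqrt{3}\right) = - (- \frac{26}{5} - 2) 15 i \sqrt{3} = \left(-1\right) \left(- \frac{36}{5}\right) 15 i \sqrt{3} = \frac{36 \cdot 15 i \sqrt{3}}{5} = 108 i \sqrt{3}$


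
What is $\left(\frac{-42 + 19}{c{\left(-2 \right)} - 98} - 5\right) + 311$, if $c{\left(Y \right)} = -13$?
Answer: $\frac{33989}{111} \approx 306.21$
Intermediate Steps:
$\left(\frac{-42 + 19}{c{\left(-2 \right)} - 98} - 5\right) + 311 = \left(\frac{-42 + 19}{-13 - 98} - 5\right) + 311 = \left(- \frac{23}{-111} - 5\right) + 311 = \left(\left(-23\right) \left(- \frac{1}{111}\right) - 5\right) + 311 = \left(\frac{23}{111} - 5\right) + 311 = - \frac{532}{111} + 311 = \frac{33989}{111}$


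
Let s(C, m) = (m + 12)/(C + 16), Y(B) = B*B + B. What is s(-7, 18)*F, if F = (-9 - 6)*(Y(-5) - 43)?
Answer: 1150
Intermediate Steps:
Y(B) = B + B² (Y(B) = B² + B = B + B²)
s(C, m) = (12 + m)/(16 + C)
F = 345 (F = (-9 - 6)*(-5*(1 - 5) - 43) = -15*(-5*(-4) - 43) = -15*(20 - 43) = -15*(-23) = 345)
s(-7, 18)*F = ((12 + 18)/(16 - 7))*345 = (30/9)*345 = ((⅑)*30)*345 = (10/3)*345 = 1150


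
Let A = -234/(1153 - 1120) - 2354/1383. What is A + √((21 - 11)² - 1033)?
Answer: -133768/15213 + I*√933 ≈ -8.793 + 30.545*I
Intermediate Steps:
A = -133768/15213 (A = -234/33 - 2354*1/1383 = -234*1/33 - 2354/1383 = -78/11 - 2354/1383 = -133768/15213 ≈ -8.7930)
A + √((21 - 11)² - 1033) = -133768/15213 + √((21 - 11)² - 1033) = -133768/15213 + √(10² - 1033) = -133768/15213 + √(100 - 1033) = -133768/15213 + √(-933) = -133768/15213 + I*√933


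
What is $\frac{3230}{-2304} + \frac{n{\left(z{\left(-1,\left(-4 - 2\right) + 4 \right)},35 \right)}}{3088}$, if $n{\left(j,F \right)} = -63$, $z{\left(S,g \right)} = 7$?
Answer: $- \frac{316231}{222336} \approx -1.4223$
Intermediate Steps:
$\frac{3230}{-2304} + \frac{n{\left(z{\left(-1,\left(-4 - 2\right) + 4 \right)},35 \right)}}{3088} = \frac{3230}{-2304} - \frac{63}{3088} = 3230 \left(- \frac{1}{2304}\right) - \frac{63}{3088} = - \frac{1615}{1152} - \frac{63}{3088} = - \frac{316231}{222336}$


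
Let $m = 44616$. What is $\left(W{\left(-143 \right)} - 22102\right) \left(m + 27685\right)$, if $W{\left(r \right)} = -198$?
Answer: $-1612312300$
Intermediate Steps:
$\left(W{\left(-143 \right)} - 22102\right) \left(m + 27685\right) = \left(-198 - 22102\right) \left(44616 + 27685\right) = \left(-22300\right) 72301 = -1612312300$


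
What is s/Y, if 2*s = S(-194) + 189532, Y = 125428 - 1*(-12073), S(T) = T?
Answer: 94669/137501 ≈ 0.68850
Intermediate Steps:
Y = 137501 (Y = 125428 + 12073 = 137501)
s = 94669 (s = (-194 + 189532)/2 = (1/2)*189338 = 94669)
s/Y = 94669/137501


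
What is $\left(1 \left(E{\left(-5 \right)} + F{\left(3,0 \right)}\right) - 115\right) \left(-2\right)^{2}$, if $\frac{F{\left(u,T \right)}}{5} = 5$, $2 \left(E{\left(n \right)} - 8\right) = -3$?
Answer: $-334$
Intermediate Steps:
$E{\left(n \right)} = \frac{13}{2}$ ($E{\left(n \right)} = 8 + \frac{1}{2} \left(-3\right) = 8 - \frac{3}{2} = \frac{13}{2}$)
$F{\left(u,T \right)} = 25$ ($F{\left(u,T \right)} = 5 \cdot 5 = 25$)
$\left(1 \left(E{\left(-5 \right)} + F{\left(3,0 \right)}\right) - 115\right) \left(-2\right)^{2} = \left(1 \left(\frac{13}{2} + 25\right) - 115\right) \left(-2\right)^{2} = \left(1 \cdot \frac{63}{2} - 115\right) 4 = \left(\frac{63}{2} - 115\right) 4 = \left(- \frac{167}{2}\right) 4 = -334$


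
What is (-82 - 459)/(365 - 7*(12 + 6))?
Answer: -541/239 ≈ -2.2636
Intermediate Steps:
(-82 - 459)/(365 - 7*(12 + 6)) = -541/(365 - 7*18) = -541/(365 - 126) = -541/239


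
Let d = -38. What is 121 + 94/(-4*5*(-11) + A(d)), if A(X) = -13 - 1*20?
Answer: 22721/187 ≈ 121.50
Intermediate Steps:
A(X) = -33 (A(X) = -13 - 20 = -33)
121 + 94/(-4*5*(-11) + A(d)) = 121 + 94/(-4*5*(-11) - 33) = 121 + 94/(-20*(-11) - 33) = 121 + 94/(220 - 33) = 121 + 94/187 = 22721/187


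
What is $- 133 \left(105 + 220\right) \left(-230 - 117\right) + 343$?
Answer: $14999418$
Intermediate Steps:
$- 133 \left(105 + 220\right) \left(-230 - 117\right) + 343 = - 133 \cdot 325 \left(-347\right) + 343 = \left(-133\right) \left(-112775\right) + 343 = 14999075 + 343 = 14999418$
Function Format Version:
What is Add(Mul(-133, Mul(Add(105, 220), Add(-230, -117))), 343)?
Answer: 14999418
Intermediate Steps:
Add(Mul(-133, Mul(Add(105, 220), Add(-230, -117))), 343) = Add(Mul(-133, Mul(325, -347)), 343) = Add(Mul(-133, -112775), 343) = Add(14999075, 343) = 14999418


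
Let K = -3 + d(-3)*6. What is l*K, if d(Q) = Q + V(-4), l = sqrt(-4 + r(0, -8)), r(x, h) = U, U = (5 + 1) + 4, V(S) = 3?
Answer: -3*sqrt(6) ≈ -7.3485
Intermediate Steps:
U = 10 (U = 6 + 4 = 10)
r(x, h) = 10
l = sqrt(6) (l = sqrt(-4 + 10) = sqrt(6) ≈ 2.4495)
d(Q) = 3 + Q (d(Q) = Q + 3 = 3 + Q)
K = -3 (K = -3 + (3 - 3)*6 = -3 + 0*6 = -3 + 0 = -3)
l*K = sqrt(6)*(-3) = -3*sqrt(6)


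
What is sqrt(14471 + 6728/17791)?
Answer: sqrt(4580476001599)/17791 ≈ 120.30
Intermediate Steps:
sqrt(14471 + 6728/17791) = sqrt(257460289/17791) = sqrt(4580476001599)/17791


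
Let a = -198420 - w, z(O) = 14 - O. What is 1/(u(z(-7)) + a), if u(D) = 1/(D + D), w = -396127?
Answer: 42/8303695 ≈ 5.0580e-6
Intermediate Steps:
u(D) = 1/(2*D)
a = 197707 (a = -198420 - 1*(-396127) = -198420 + 396127 = 197707)
1/(u(z(-7)) + a) = 1/(1/(2*(14 - 1*(-7))) + 197707) = 1/(1/(2*(14 + 7)) + 197707) = 1/((1/2)/21 + 197707) = 1/((1/2)*(1/21) + 197707) = 1/(1/42 + 197707) = 1/(8303695/42) = 42/8303695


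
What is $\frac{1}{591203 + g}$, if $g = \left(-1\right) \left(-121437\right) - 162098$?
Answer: $\frac{1}{550542} \approx 1.8164 \cdot 10^{-6}$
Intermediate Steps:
$g = -40661$ ($g = 121437 - 162098 = -40661$)
$\frac{1}{591203 + g} = \frac{1}{591203 - 40661} = \frac{1}{550542}$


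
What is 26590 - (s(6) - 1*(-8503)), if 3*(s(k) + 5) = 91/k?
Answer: 325565/18 ≈ 18087.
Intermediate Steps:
s(k) = -5 + 91/(3*k) (s(k) = -5 + (91/k)/3 = -5 + 91/(3*k))
26590 - (s(6) - 1*(-8503)) = 26590 - ((-5 + (91/3)/6) - 1*(-8503)) = 26590 - ((-5 + (91/3)*(⅙)) + 8503) = 26590 - ((-5 + 91/18) + 8503) = 26590 - (1/18 + 8503) = 26590 - 1*153055/18 = 26590 - 153055/18 = 325565/18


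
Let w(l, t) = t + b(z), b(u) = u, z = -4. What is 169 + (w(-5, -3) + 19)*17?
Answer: 373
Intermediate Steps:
w(l, t) = -4 + t (w(l, t) = t - 4 = -4 + t)
169 + (w(-5, -3) + 19)*17 = 169 + ((-4 - 3) + 19)*17 = 169 + (-7 + 19)*17 = 169 + 12*17 = 169 + 204 = 373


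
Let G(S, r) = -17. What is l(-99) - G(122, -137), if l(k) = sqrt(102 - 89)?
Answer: 17 + sqrt(13) ≈ 20.606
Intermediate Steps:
l(k) = sqrt(13)
l(-99) - G(122, -137) = sqrt(13) - 1*(-17) = sqrt(13) + 17 = 17 + sqrt(13)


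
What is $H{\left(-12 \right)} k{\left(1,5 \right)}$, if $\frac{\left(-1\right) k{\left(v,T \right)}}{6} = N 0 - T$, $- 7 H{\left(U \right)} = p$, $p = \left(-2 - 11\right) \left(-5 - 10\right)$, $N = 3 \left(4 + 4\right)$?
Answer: $- \frac{5850}{7} \approx -835.71$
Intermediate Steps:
$N = 24$ ($N = 3 \cdot 8 = 24$)
$p = 195$ ($p = \left(-13\right) \left(-15\right) = 195$)
$H{\left(U \right)} = - \frac{195}{7}$ ($H{\left(U \right)} = \left(- \frac{1}{7}\right) 195 = - \frac{195}{7}$)
$k{\left(v,T \right)} = 6 T$ ($k{\left(v,T \right)} = - 6 \left(24 \cdot 0 - T\right) = - 6 \left(0 - T\right) = - 6 \left(- T\right) = 6 T$)
$H{\left(-12 \right)} k{\left(1,5 \right)} = - \frac{195 \cdot 6 \cdot 5}{7} = \left(- \frac{195}{7}\right) 30 = - \frac{5850}{7}$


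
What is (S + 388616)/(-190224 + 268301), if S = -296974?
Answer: 91642/78077 ≈ 1.1737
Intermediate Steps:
(S + 388616)/(-190224 + 268301) = (-296974 + 388616)/(-190224 + 268301) = 91642/78077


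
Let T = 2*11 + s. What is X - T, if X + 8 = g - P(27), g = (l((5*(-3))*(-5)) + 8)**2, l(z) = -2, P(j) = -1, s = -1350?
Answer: 1357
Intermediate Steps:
g = 36 (g = (-2 + 8)**2 = 6**2 = 36)
T = -1328 (T = 2*11 - 1350 = 22 - 1350 = -1328)
X = 29 (X = -8 + (36 - 1*(-1)) = -8 + (36 + 1) = -8 + 37 = 29)
X - T = 29 - 1*(-1328) = 29 + 1328 = 1357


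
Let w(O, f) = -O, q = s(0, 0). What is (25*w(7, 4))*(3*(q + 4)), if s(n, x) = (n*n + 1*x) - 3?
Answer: -525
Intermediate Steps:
s(n, x) = -3 + x + n**2 (s(n, x) = (n**2 + x) - 3 = (x + n**2) - 3 = -3 + x + n**2)
q = -3 (q = -3 + 0 + 0**2 = -3 + 0 + 0 = -3)
(25*w(7, 4))*(3*(q + 4)) = (25*(-1*7))*(3*(-3 + 4)) = (25*(-7))*(3*1) = -175*3 = -525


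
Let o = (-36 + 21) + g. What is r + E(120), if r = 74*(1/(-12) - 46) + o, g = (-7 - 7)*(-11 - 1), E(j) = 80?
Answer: -19063/6 ≈ -3177.2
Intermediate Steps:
g = 168 (g = -14*(-12) = 168)
o = 153 (o = (-36 + 21) + 168 = -15 + 168 = 153)
r = -19543/6 (r = 74*(1/(-12) - 46) + 153 = 74*(-1/12 - 46) + 153 = 74*(-553/12) + 153 = -20461/6 + 153 = -19543/6 ≈ -3257.2)
r + E(120) = -19543/6 + 80 = -19063/6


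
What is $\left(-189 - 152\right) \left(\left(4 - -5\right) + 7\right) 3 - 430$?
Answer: $-16798$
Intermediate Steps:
$\left(-189 - 152\right) \left(\left(4 - -5\right) + 7\right) 3 - 430 = - 341 \left(\left(4 + 5\right) + 7\right) 3 - 430 = - 341 \left(9 + 7\right) 3 - 430 = - 341 \cdot 16 \cdot 3 - 430 = \left(-341\right) 48 - 430 = -16368 - 430 = -16798$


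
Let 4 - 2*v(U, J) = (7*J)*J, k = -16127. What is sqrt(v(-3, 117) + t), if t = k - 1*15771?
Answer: 3*I*sqrt(35470)/2 ≈ 282.5*I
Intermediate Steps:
v(U, J) = 2 - 7*J**2/2 (v(U, J) = 2 - 7*J*J/2 = 2 - 7*J**2/2)
t = -31898 (t = -16127 - 1*15771 = -16127 - 15771 = -31898)
sqrt(v(-3, 117) + t) = sqrt((2 - 7/2*117**2) - 31898) = sqrt((2 - 7/2*13689) - 31898) = sqrt((2 - 95823/2) - 31898) = sqrt(-95819/2 - 31898) = sqrt(-159615/2) = 3*I*sqrt(35470)/2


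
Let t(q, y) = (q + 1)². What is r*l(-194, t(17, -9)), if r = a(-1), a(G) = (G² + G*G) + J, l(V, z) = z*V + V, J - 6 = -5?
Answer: -189150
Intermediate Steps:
J = 1 (J = 6 - 5 = 1)
t(q, y) = (1 + q)²
l(V, z) = V + V*z (l(V, z) = V*z + V = V + V*z)
a(G) = 1 + 2*G² (a(G) = (G² + G*G) + 1 = (G² + G²) + 1 = 2*G² + 1 = 1 + 2*G²)
r = 3 (r = 1 + 2*(-1)² = 1 + 2*1 = 1 + 2 = 3)
r*l(-194, t(17, -9)) = 3*(-194*(1 + (1 + 17)²)) = 3*(-194*(1 + 18²)) = 3*(-194*(1 + 324)) = 3*(-194*325) = 3*(-63050) = -189150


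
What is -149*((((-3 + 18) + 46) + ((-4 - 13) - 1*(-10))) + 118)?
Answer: -25628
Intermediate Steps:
-149*((((-3 + 18) + 46) + ((-4 - 13) - 1*(-10))) + 118) = -149*(((15 + 46) + (-17 + 10)) + 118) = -149*((61 - 7) + 118) = -149*(54 + 118) = -149*172 = -25628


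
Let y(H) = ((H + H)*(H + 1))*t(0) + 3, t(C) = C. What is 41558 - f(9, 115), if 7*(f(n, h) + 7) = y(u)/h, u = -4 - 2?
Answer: 33459822/805 ≈ 41565.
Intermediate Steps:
u = -6
y(H) = 3 (y(H) = ((H + H)*(H + 1))*0 + 3 = ((2*H)*(1 + H))*0 + 3 = (2*H*(1 + H))*0 + 3 = 0 + 3 = 3)
f(n, h) = -7 + 3/(7*h) (f(n, h) = -7 + (3/h)/7 = -7 + 3/(7*h))
41558 - f(9, 115) = 41558 - (-7 + (3/7)/115) = 41558 - (-7 + (3/7)*(1/115)) = 41558 - (-7 + 3/805) = 41558 - 1*(-5632/805) = 41558 + 5632/805 = 33459822/805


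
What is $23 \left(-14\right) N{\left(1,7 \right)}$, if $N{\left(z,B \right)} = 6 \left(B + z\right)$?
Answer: $-15456$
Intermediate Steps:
$N{\left(z,B \right)} = 6 B + 6 z$
$23 \left(-14\right) N{\left(1,7 \right)} = 23 \left(-14\right) \left(6 \cdot 7 + 6 \cdot 1\right) = - 322 \left(42 + 6\right) = \left(-322\right) 48 = -15456$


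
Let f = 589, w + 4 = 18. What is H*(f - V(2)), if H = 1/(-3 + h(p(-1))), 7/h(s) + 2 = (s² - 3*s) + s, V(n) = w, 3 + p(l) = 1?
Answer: -3450/11 ≈ -313.64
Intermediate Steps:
w = 14 (w = -4 + 18 = 14)
p(l) = -2 (p(l) = -3 + 1 = -2)
V(n) = 14
h(s) = 7/(-2 + s² - 2*s) (h(s) = 7/(-2 + ((s² - 3*s) + s)) = 7/(-2 + (s² - 2*s)) = 7/(-2 + s² - 2*s))
H = -6/11 (H = 1/(-3 + 7/(-2 + (-2)² - 2*(-2))) = 1/(-3 + 7/(-2 + 4 + 4)) = 1/(-3 + 7/6) = 1/(-11/6) = -6/11 ≈ -0.54545)
H*(f - V(2)) = -6*(589 - 1*14)/11 = -6*(589 - 14)/11 = -6/11*575 = -3450/11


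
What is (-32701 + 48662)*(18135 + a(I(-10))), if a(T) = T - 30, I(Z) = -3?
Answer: 288926022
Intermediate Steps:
a(T) = -30 + T
(-32701 + 48662)*(18135 + a(I(-10))) = (-32701 + 48662)*(18135 + (-30 - 3)) = 15961*(18135 - 33) = 15961*18102 = 288926022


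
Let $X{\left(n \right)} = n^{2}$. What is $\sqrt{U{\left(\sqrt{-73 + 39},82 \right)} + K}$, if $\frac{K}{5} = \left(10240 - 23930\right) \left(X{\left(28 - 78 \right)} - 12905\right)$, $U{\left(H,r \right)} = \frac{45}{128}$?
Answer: $\frac{\sqrt{182328896090}}{16} \approx 26688.0$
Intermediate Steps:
$U{\left(H,r \right)} = \frac{45}{128}$ ($U{\left(H,r \right)} = 45 \cdot \frac{1}{128} = \frac{45}{128}$)
$K = 712222250$ ($K = 5 \left(10240 - 23930\right) \left(\left(28 - 78\right)^{2} - 12905\right) = 5 \left(- 13690 \left(\left(-50\right)^{2} - 12905\right)\right) = 5 \left(- 13690 \left(2500 - 12905\right)\right) = 5 \left(\left(-13690\right) \left(-10405\right)\right) = 5 \cdot 142444450 = 712222250$)
$\sqrt{U{\left(\sqrt{-73 + 39},82 \right)} + K} = \sqrt{\frac{45}{128} + 712222250} = \sqrt{\frac{91164448045}{128}} = \frac{\sqrt{182328896090}}{16}$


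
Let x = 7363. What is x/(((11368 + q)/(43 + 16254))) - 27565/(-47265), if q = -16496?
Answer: -1134282677719/48474984 ≈ -23399.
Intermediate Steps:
x/(((11368 + q)/(43 + 16254))) - 27565/(-47265) = 7363/(((11368 - 16496)/(43 + 16254))) - 27565/(-47265) = 7363/((-5128/16297)) - 27565*(-1/47265) = 7363/((-5128*1/16297)) + 5513/9453 = 7363/(-5128/16297) + 5513/9453 = 7363*(-16297/5128) + 5513/9453 = -119994811/5128 + 5513/9453 = -1134282677719/48474984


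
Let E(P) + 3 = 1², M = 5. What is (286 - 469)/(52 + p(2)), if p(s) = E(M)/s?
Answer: -61/17 ≈ -3.5882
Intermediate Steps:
E(P) = -2 (E(P) = -3 + 1² = -3 + 1 = -2)
p(s) = -2/s
(286 - 469)/(52 + p(2)) = (286 - 469)/(52 - 2/2) = -183/(52 - 2*½) = -183/(52 - 1) = -183/51 = -183*1/51 = -61/17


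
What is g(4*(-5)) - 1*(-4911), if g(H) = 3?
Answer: 4914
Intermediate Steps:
g(4*(-5)) - 1*(-4911) = 3 - 1*(-4911) = 3 + 4911 = 4914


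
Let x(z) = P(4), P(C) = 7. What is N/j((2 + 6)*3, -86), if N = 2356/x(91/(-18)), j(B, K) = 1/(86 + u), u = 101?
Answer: 440572/7 ≈ 62939.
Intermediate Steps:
x(z) = 7
j(B, K) = 1/187 (j(B, K) = 1/(86 + 101) = 1/187)
N = 2356/7 ≈ 336.57
N/j((2 + 6)*3, -86) = 2356/(7*(1/187)) = (2356/7)*187 = 440572/7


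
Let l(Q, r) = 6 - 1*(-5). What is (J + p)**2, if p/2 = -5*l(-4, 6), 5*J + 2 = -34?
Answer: 343396/25 ≈ 13736.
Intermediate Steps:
J = -36/5 (J = -2/5 + (1/5)*(-34) = -2/5 - 34/5 = -36/5 ≈ -7.2000)
l(Q, r) = 11 (l(Q, r) = 6 + 5 = 11)
p = -110 (p = 2*(-5*11) = 2*(-55) = -110)
(J + p)**2 = (-36/5 - 110)**2 = (-586/5)**2 = 343396/25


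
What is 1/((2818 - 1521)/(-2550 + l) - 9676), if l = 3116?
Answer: -566/5475319 ≈ -0.00010337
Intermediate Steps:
1/((2818 - 1521)/(-2550 + l) - 9676) = 1/((2818 - 1521)/(-2550 + 3116) - 9676) = 1/(1297/566 - 9676) = 1/(-5475319/566) = -566/5475319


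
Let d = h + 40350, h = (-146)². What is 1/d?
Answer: 1/61666 ≈ 1.6216e-5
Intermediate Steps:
h = 21316
d = 61666 (d = 21316 + 40350 = 61666)
1/d = 1/61666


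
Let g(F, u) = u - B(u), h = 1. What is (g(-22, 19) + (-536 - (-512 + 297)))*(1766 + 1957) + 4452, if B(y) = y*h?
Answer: -1190631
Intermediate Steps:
B(y) = y (B(y) = y*1 = y)
g(F, u) = 0 (g(F, u) = u - u = 0)
(g(-22, 19) + (-536 - (-512 + 297)))*(1766 + 1957) + 4452 = (0 + (-536 - (-512 + 297)))*(1766 + 1957) + 4452 = (0 + (-536 - 1*(-215)))*3723 + 4452 = (0 + (-536 + 215))*3723 + 4452 = (0 - 321)*3723 + 4452 = -321*3723 + 4452 = -1195083 + 4452 = -1190631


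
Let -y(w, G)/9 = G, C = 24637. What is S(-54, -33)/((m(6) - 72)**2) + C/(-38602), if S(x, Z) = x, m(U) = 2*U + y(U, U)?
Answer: -4475930/6967661 ≈ -0.64239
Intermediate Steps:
y(w, G) = -9*G
m(U) = -7*U (m(U) = 2*U - 9*U = -7*U)
S(-54, -33)/((m(6) - 72)**2) + C/(-38602) = -54/(-7*6 - 72)**2 + 24637/(-38602) = -54/(-42 - 72)**2 + 24637*(-1/38602) = -54/((-114)**2) - 24637/38602 = -54/12996 - 24637/38602 = -54*1/12996 - 24637/38602 = -3/722 - 24637/38602 = -4475930/6967661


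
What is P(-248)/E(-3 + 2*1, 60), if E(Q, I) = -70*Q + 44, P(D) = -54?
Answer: -9/19 ≈ -0.47368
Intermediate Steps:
E(Q, I) = 44 - 70*Q
P(-248)/E(-3 + 2*1, 60) = -54/(44 - 70*(-3 + 2*1)) = -54/(44 - 70*(-3 + 2)) = -54/(44 - 70*(-1)) = -54/(44 + 70) = -54/114 = -54*1/114 = -9/19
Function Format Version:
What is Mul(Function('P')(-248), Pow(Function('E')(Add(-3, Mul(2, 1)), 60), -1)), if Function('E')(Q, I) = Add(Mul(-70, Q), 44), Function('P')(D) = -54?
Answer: Rational(-9, 19) ≈ -0.47368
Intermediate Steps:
Function('E')(Q, I) = Add(44, Mul(-70, Q))
Mul(Function('P')(-248), Pow(Function('E')(Add(-3, Mul(2, 1)), 60), -1)) = Mul(-54, Pow(Add(44, Mul(-70, Add(-3, Mul(2, 1)))), -1)) = Mul(-54, Pow(Add(44, Mul(-70, Add(-3, 2))), -1)) = Mul(-54, Pow(Add(44, Mul(-70, -1)), -1)) = Mul(-54, Pow(Add(44, 70), -1)) = Mul(-54, Pow(114, -1)) = Mul(-54, Rational(1, 114)) = Rational(-9, 19)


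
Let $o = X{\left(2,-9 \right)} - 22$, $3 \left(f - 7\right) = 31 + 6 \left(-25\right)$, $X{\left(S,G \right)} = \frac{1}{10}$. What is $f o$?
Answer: $\frac{3577}{5} \approx 715.4$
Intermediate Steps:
$X{\left(S,G \right)} = \frac{1}{10}$
$f = - \frac{98}{3}$ ($f = 7 + \frac{31 + 6 \left(-25\right)}{3} = 7 + \frac{31 - 150}{3} = 7 + \frac{1}{3} \left(-119\right) = 7 - \frac{119}{3} = - \frac{98}{3} \approx -32.667$)
$o = - \frac{219}{10}$ ($o = \frac{1}{10} - 22 = - \frac{219}{10} \approx -21.9$)
$f o = \left(- \frac{98}{3}\right) \left(- \frac{219}{10}\right) = \frac{3577}{5}$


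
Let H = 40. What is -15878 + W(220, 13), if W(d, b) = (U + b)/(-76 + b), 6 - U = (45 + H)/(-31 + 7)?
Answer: -24008077/1512 ≈ -15878.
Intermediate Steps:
U = 229/24 (U = 6 - (45 + 40)/(-31 + 7) = 6 - 85/(-24) = 6 - 85*(-1)/24 = 6 - 1*(-85/24) = 6 + 85/24 = 229/24 ≈ 9.5417)
W(d, b) = (229/24 + b)/(-76 + b)
-15878 + W(220, 13) = -15878 + (229/24 + 13)/(-76 + 13) = -15878 + (541/24)/(-63) = -15878 - 1/63*541/24 = -15878 - 541/1512 = -24008077/1512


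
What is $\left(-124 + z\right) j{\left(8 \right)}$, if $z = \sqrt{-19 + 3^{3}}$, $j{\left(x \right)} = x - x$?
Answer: $0$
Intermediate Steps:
$j{\left(x \right)} = 0$
$z = 2 \sqrt{2}$ ($z = \sqrt{-19 + 27} = \sqrt{8} = 2 \sqrt{2} \approx 2.8284$)
$\left(-124 + z\right) j{\left(8 \right)} = \left(-124 + 2 \sqrt{2}\right) 0 = 0$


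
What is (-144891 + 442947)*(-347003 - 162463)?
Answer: -151849398096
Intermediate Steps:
(-144891 + 442947)*(-347003 - 162463) = 298056*(-509466) = -151849398096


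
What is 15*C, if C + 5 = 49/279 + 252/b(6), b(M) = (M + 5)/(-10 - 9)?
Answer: -6753290/1023 ≈ -6601.5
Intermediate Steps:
b(M) = -5/19 - M/19 (b(M) = (5 + M)/(-19) = (5 + M)*(-1/19) = -5/19 - M/19)
C = -1350658/3069 (C = -5 + (49/279 + 252/(-5/19 - 1/19*6)) = -5 + (49*(1/279) + 252/(-5/19 - 6/19)) = -5 + (49/279 + 252/(-11/19)) = -5 + (49/279 + 252*(-19/11)) = -5 + (49/279 - 4788/11) = -5 - 1335313/3069 = -1350658/3069 ≈ -440.10)
15*C = 15*(-1350658/3069) = -6753290/1023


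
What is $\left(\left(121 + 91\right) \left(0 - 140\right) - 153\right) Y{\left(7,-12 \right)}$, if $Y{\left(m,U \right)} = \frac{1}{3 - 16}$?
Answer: $\frac{29833}{13} \approx 2294.8$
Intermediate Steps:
$Y{\left(m,U \right)} = - \frac{1}{13}$ ($Y{\left(m,U \right)} = \frac{1}{-13} = - \frac{1}{13}$)
$\left(\left(121 + 91\right) \left(0 - 140\right) - 153\right) Y{\left(7,-12 \right)} = \left(\left(121 + 91\right) \left(0 - 140\right) - 153\right) \left(- \frac{1}{13}\right) = \left(212 \left(-140\right) - 153\right) \left(- \frac{1}{13}\right) = \left(-29680 - 153\right) \left(- \frac{1}{13}\right) = \left(-29833\right) \left(- \frac{1}{13}\right) = \frac{29833}{13}$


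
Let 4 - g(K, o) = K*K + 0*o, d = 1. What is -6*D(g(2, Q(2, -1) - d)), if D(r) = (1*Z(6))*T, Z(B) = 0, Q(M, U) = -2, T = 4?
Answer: 0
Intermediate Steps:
g(K, o) = 4 - K² (g(K, o) = 4 - (K*K + 0*o) = 4 - (K² + 0) = 4 - K²)
D(r) = 0 (D(r) = (1*0)*4 = 0*4 = 0)
-6*D(g(2, Q(2, -1) - d)) = -6*0 = 0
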